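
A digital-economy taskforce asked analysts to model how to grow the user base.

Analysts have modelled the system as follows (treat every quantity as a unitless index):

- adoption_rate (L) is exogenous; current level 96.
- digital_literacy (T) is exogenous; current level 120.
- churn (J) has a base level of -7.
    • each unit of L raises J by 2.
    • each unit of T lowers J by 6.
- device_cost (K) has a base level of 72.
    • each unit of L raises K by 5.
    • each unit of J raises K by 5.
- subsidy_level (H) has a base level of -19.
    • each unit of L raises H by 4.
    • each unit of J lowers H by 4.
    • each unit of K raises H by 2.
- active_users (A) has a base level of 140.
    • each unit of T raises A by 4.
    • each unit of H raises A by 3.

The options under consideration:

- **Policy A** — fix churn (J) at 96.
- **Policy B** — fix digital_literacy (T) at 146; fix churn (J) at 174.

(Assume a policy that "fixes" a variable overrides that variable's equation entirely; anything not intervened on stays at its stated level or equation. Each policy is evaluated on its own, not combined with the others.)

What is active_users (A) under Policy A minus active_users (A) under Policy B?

Policy A (J := 96):
  L = 96
  T = 120
  J = 96
  K = 72 + 5·96 + 5·96 = 1032
  H = -19 + 4·96 − 4·96 + 2·1032 = 2045
  A = 140 + 4·120 + 3·2045 = 6755
Policy B (T := 146, J := 174):
  L = 96
  T = 146
  J = 174
  K = 72 + 5·96 + 5·174 = 1422
  H = -19 + 4·96 − 4·174 + 2·1422 = 2513
  A = 140 + 4·146 + 3·2513 = 8263
A: 6755 − 8263 = -1508

-1508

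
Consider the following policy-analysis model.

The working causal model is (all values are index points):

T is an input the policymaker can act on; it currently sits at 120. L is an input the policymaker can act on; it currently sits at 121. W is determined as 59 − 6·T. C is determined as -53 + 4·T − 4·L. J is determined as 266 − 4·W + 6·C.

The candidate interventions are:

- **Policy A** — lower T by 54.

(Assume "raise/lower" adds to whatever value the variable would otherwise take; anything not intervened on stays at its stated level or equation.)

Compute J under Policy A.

Policy A (T − 54):
  T = 120 − 54 = 66
  L = 121
  W = 59 − 6·66 = -337
  C = -53 + 4·66 − 4·121 = -273
  J = 266 − 4·(-337) + 6·(-273) = -24

-24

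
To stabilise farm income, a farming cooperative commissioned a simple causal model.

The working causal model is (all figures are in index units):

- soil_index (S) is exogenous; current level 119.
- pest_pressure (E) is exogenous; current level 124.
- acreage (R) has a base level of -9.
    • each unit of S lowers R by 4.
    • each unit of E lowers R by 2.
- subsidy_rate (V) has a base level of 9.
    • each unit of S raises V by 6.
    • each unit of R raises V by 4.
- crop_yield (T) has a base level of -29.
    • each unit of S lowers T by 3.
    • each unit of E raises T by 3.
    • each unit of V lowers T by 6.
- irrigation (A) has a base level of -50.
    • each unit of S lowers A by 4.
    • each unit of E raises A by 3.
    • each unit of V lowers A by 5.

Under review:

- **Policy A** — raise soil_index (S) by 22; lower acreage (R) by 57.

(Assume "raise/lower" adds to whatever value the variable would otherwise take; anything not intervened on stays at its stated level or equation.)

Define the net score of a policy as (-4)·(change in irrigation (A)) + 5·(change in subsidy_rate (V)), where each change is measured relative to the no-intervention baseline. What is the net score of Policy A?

Baseline:
  S = 119
  E = 124
  R = -9 − 4·119 − 2·124 = -733
  V = 9 + 6·119 + 4·(-733) = -2209
  A = -50 − 4·119 + 3·124 − 5·(-2209) = 10891
Policy A (S + 22, R − 57):
  S = 119 + 22 = 141
  E = 124
  R = -9 − 4·141 − 2·124 (−57 from intervention) = -878
  V = 9 + 6·141 + 4·(-878) = -2657
  A = -50 − 4·141 + 3·124 − 5·(-2657) = 13043
ΔA = 13043 − 10891 = 2152; ΔV = -2657 − (-2209) = -448
Score = (-4)·2152 + 5·(-448) = -10848

-10848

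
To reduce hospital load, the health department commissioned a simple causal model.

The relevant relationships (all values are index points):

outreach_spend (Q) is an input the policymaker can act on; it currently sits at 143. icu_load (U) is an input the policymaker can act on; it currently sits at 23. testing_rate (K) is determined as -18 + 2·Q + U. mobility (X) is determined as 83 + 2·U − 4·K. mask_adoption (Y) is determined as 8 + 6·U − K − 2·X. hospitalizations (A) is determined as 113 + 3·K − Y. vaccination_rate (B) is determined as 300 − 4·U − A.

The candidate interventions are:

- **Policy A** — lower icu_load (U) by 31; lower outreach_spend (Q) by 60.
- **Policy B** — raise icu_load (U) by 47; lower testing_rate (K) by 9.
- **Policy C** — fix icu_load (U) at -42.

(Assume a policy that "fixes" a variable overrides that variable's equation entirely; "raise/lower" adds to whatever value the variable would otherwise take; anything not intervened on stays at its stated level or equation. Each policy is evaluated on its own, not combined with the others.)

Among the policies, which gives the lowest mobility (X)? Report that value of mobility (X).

-1093

Policy A (U − 31, Q − 60):
  Q = 143 − 60 = 83
  U = 23 − 31 = -8
  K = -18 + 2·83 + (-8) = 140
  X = 83 + 2·(-8) − 4·140 = -493
Policy B (U + 47, K − 9):
  Q = 143
  U = 23 + 47 = 70
  K = -18 + 2·143 + 70 (−9 from intervention) = 329
  X = 83 + 2·70 − 4·329 = -1093
Policy C (U := -42):
  Q = 143
  U = -42
  K = -18 + 2·143 + (-42) = 226
  X = 83 + 2·(-42) − 4·226 = -905
Comparing — Policy A: X=-493, Policy B: X=-1093, Policy C: X=-905. Lowest is -1093 (Policy B).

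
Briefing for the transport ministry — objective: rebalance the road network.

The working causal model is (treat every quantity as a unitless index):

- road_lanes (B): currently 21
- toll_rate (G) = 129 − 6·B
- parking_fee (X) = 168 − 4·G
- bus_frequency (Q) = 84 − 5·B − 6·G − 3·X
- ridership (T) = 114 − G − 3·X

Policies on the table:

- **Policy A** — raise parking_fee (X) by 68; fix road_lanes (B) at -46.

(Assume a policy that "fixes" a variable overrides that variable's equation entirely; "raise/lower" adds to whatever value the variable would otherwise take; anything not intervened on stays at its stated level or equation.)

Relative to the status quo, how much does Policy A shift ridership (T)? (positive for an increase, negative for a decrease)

4218

Baseline:
  B = 21
  G = 129 − 6·21 = 3
  X = 168 − 4·3 = 156
  T = 114 − 3 − 3·156 = -357
Policy A (X + 68, B := -46):
  B = -46
  G = 129 − 6·(-46) = 405
  X = 168 − 4·405 (+68 from intervention) = -1384
  T = 114 − 405 − 3·(-1384) = 3861
Change in T: 3861 − (-357) = 4218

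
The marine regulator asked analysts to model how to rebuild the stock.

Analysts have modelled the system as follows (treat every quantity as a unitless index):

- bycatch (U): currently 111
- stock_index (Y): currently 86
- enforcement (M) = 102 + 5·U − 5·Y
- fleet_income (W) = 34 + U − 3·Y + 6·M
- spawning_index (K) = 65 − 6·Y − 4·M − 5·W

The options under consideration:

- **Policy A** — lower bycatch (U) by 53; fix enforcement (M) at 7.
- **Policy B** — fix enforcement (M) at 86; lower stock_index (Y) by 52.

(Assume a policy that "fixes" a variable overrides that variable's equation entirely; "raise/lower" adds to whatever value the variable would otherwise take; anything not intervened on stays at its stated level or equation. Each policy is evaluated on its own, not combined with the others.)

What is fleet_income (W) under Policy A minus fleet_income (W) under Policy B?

-683

Policy A (U − 53, M := 7):
  U = 111 − 53 = 58
  Y = 86
  M = 7
  W = 34 + 58 − 3·86 + 6·7 = -124
Policy B (M := 86, Y − 52):
  U = 111
  Y = 86 − 52 = 34
  M = 86
  W = 34 + 111 − 3·34 + 6·86 = 559
W: -124 − 559 = -683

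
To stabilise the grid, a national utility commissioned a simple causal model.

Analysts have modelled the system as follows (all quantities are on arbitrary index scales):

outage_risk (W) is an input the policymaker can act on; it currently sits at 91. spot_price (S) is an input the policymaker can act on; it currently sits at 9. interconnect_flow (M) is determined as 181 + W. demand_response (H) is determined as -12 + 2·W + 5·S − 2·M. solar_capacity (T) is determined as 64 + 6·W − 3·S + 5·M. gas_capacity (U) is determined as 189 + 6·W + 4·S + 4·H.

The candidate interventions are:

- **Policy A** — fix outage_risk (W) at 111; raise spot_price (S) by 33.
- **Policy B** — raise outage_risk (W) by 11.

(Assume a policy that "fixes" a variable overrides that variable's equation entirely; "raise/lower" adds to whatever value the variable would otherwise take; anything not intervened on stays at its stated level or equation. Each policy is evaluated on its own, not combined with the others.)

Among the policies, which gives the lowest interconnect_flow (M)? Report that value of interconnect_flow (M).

283

Policy A (W := 111, S + 33):
  W = 111
  M = 181 + 111 = 292
Policy B (W + 11):
  W = 91 + 11 = 102
  M = 181 + 102 = 283
Comparing — Policy A: M=292, Policy B: M=283. Lowest is 283 (Policy B).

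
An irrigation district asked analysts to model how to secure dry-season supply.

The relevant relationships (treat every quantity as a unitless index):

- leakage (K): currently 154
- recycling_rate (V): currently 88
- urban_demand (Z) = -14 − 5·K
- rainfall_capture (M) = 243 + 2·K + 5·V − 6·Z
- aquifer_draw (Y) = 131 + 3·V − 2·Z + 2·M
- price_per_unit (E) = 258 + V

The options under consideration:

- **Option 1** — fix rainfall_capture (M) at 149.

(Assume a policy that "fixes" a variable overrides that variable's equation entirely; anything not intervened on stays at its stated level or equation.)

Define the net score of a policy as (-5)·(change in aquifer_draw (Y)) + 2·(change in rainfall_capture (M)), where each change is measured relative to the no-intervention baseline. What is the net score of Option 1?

44368

Baseline:
  K = 154
  V = 88
  Z = -14 − 5·154 = -784
  M = 243 + 2·154 + 5·88 − 6·(-784) = 5695
  Y = 131 + 3·88 − 2·(-784) + 2·5695 = 13353
Option 1 (M := 149):
  K = 154
  V = 88
  Z = -14 − 5·154 = -784
  M = 149
  Y = 131 + 3·88 − 2·(-784) + 2·149 = 2261
ΔY = 2261 − 13353 = -11092; ΔM = 149 − 5695 = -5546
Score = (-5)·(-11092) + 2·(-5546) = 44368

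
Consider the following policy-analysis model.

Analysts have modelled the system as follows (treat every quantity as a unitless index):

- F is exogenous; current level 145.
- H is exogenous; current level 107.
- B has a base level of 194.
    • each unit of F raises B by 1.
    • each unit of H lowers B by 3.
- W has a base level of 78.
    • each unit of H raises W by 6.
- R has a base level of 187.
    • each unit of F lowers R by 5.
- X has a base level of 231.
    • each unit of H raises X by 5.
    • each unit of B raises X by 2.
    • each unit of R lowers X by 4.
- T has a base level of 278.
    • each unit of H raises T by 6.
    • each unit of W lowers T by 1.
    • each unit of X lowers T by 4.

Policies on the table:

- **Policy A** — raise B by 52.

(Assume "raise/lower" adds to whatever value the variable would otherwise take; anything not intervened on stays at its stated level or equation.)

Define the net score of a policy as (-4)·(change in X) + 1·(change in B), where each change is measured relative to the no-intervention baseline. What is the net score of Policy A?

Baseline:
  F = 145
  H = 107
  B = 194 + 145 − 3·107 = 18
  R = 187 − 5·145 = -538
  X = 231 + 5·107 + 2·18 − 4·(-538) = 2954
Policy A (B + 52):
  F = 145
  H = 107
  B = 194 + 145 − 3·107 (+52 from intervention) = 70
  R = 187 − 5·145 = -538
  X = 231 + 5·107 + 2·70 − 4·(-538) = 3058
ΔX = 3058 − 2954 = 104; ΔB = 70 − 18 = 52
Score = (-4)·104 + 1·52 = -364

-364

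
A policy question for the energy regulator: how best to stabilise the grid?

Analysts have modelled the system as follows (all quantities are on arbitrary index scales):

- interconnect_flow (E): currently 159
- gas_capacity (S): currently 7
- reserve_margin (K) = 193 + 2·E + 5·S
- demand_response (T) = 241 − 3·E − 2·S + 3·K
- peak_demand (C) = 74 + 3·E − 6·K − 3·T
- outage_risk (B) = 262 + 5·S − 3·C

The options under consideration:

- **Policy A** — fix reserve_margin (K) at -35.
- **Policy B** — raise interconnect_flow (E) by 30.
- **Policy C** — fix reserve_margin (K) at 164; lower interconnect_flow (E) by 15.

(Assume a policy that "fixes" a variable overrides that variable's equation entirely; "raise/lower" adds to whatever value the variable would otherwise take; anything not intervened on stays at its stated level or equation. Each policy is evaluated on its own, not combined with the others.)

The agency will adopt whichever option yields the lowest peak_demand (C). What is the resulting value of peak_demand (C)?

-7429

Policy A (K := -35):
  E = 159
  S = 7
  K = -35
  T = 241 − 3·159 − 2·7 + 3·(-35) = -355
  C = 74 + 3·159 − 6·(-35) − 3·(-355) = 1826
Policy B (E + 30):
  E = 159 + 30 = 189
  S = 7
  K = 193 + 2·189 + 5·7 = 606
  T = 241 − 3·189 − 2·7 + 3·606 = 1478
  C = 74 + 3·189 − 6·606 − 3·1478 = -7429
Policy C (K := 164, E − 15):
  E = 159 − 15 = 144
  S = 7
  K = 164
  T = 241 − 3·144 − 2·7 + 3·164 = 287
  C = 74 + 3·144 − 6·164 − 3·287 = -1339
Comparing — Policy A: C=1826, Policy B: C=-7429, Policy C: C=-1339. Lowest is -7429 (Policy B).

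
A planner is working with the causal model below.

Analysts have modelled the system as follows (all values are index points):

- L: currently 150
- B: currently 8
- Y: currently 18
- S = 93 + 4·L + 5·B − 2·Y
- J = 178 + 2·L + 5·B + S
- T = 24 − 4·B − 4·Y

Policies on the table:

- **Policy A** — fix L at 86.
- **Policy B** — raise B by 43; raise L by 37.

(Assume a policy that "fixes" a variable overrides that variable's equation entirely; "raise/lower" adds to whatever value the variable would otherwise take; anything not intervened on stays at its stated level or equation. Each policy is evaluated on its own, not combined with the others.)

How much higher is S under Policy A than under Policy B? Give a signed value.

-619

Policy A (L := 86):
  L = 86
  B = 8
  Y = 18
  S = 93 + 4·86 + 5·8 − 2·18 = 441
Policy B (B + 43, L + 37):
  L = 150 + 37 = 187
  B = 8 + 43 = 51
  Y = 18
  S = 93 + 4·187 + 5·51 − 2·18 = 1060
S: 441 − 1060 = -619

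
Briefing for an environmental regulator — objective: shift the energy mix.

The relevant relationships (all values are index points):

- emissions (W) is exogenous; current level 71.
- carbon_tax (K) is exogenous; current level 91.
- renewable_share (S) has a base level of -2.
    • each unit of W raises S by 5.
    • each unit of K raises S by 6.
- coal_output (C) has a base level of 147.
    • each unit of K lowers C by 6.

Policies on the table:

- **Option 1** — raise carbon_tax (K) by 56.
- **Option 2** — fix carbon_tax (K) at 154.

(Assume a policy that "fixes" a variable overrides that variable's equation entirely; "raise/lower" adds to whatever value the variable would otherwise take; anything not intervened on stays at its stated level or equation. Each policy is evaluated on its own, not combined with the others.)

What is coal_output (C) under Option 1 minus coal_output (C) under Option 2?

42

Option 1 (K + 56):
  K = 91 + 56 = 147
  C = 147 − 6·147 = -735
Option 2 (K := 154):
  K = 154
  C = 147 − 6·154 = -777
C: -735 − (-777) = 42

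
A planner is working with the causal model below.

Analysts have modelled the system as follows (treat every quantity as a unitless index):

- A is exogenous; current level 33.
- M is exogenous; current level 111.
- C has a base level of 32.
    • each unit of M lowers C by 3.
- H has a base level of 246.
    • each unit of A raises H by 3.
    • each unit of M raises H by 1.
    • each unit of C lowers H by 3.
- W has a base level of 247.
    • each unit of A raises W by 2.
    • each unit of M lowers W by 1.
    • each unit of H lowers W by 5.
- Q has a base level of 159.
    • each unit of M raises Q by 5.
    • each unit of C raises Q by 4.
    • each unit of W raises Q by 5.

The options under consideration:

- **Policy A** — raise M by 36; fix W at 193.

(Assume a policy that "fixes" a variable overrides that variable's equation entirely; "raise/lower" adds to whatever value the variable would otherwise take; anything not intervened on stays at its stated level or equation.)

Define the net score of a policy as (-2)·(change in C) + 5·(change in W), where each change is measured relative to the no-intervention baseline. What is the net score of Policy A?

Baseline:
  A = 33
  M = 111
  C = 32 − 3·111 = -301
  H = 246 + 3·33 + 111 − 3·(-301) = 1359
  W = 247 + 2·33 − 111 − 5·1359 = -6593
Policy A (M + 36, W := 193):
  A = 33
  M = 111 + 36 = 147
  C = 32 − 3·147 = -409
  H = 246 + 3·33 + 147 − 3·(-409) = 1719
  W = 193
ΔC = -409 − (-301) = -108; ΔW = 193 − (-6593) = 6786
Score = (-2)·(-108) + 5·6786 = 34146

34146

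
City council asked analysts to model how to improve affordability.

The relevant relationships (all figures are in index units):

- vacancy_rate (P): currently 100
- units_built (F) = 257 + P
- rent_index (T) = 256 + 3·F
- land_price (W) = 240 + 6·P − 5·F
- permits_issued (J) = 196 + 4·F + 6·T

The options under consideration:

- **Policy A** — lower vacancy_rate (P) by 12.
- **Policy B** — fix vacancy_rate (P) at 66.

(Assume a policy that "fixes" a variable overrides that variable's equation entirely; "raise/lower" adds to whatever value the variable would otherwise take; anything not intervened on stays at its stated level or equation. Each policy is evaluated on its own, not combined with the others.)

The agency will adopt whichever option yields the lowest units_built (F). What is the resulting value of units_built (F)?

323

Policy A (P − 12):
  P = 100 − 12 = 88
  F = 257 + 88 = 345
Policy B (P := 66):
  P = 66
  F = 257 + 66 = 323
Comparing — Policy A: F=345, Policy B: F=323. Lowest is 323 (Policy B).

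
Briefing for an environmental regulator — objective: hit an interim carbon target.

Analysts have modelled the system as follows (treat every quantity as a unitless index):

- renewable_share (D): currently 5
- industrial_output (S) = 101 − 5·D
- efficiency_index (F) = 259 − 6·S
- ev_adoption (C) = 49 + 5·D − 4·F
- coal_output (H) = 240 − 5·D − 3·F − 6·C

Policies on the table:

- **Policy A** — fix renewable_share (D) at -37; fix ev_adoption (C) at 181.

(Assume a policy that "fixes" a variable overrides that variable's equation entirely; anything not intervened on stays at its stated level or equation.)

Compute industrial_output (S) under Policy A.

286

Policy A (D := -37, C := 181):
  D = -37
  S = 101 − 5·(-37) = 286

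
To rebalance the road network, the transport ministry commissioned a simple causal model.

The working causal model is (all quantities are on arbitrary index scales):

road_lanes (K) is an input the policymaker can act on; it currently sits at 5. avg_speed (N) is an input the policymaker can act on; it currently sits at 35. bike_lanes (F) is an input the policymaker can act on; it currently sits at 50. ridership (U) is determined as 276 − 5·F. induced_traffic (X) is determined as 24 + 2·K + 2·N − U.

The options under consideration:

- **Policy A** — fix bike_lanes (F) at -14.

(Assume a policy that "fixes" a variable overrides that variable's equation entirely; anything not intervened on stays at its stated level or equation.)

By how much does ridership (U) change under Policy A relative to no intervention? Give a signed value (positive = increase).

320

Baseline:
  F = 50
  U = 276 − 5·50 = 26
Policy A (F := -14):
  F = -14
  U = 276 − 5·(-14) = 346
Change in U: 346 − 26 = 320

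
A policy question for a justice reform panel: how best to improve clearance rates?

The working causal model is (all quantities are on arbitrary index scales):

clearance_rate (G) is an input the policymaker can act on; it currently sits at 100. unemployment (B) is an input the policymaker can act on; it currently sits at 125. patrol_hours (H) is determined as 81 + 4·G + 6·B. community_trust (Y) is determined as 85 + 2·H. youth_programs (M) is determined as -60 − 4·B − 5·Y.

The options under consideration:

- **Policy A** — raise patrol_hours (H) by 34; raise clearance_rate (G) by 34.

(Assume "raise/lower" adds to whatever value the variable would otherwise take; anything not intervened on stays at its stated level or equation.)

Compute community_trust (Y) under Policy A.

Policy A (H + 34, G + 34):
  G = 100 + 34 = 134
  B = 125
  H = 81 + 4·134 + 6·125 (+34 from intervention) = 1401
  Y = 85 + 2·1401 = 2887

2887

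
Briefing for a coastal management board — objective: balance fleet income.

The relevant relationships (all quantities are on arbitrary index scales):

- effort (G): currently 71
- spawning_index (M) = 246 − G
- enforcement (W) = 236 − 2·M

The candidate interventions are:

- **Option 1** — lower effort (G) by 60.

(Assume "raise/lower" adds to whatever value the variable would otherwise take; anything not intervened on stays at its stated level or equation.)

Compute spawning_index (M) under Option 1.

235

Option 1 (G − 60):
  G = 71 − 60 = 11
  M = 246 − 11 = 235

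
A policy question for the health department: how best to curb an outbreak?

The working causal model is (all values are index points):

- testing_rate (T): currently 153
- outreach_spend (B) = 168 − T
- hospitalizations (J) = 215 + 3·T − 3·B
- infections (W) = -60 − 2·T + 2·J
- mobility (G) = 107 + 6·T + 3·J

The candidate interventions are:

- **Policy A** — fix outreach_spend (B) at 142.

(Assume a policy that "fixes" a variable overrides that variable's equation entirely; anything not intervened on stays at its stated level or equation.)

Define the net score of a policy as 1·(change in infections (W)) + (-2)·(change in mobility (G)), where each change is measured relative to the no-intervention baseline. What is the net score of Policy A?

Baseline:
  T = 153
  B = 168 − 153 = 15
  J = 215 + 3·153 − 3·15 = 629
  W = -60 − 2·153 + 2·629 = 892
  G = 107 + 6·153 + 3·629 = 2912
Policy A (B := 142):
  T = 153
  B = 142
  J = 215 + 3·153 − 3·142 = 248
  W = -60 − 2·153 + 2·248 = 130
  G = 107 + 6·153 + 3·248 = 1769
ΔW = 130 − 892 = -762; ΔG = 1769 − 2912 = -1143
Score = 1·(-762) + (-2)·(-1143) = 1524

1524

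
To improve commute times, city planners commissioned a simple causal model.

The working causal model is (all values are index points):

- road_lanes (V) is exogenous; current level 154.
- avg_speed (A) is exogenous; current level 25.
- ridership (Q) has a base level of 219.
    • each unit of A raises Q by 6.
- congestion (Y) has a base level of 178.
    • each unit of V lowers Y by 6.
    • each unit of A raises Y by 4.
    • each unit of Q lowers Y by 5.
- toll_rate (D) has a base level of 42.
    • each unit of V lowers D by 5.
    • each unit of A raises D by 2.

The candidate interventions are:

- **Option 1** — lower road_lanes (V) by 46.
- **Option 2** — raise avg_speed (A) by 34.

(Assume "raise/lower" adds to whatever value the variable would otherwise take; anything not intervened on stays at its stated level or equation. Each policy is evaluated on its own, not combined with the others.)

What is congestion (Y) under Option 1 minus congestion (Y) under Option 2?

1160

Option 1 (V − 46):
  V = 154 − 46 = 108
  A = 25
  Q = 219 + 6·25 = 369
  Y = 178 − 6·108 + 4·25 − 5·369 = -2215
Option 2 (A + 34):
  V = 154
  A = 25 + 34 = 59
  Q = 219 + 6·59 = 573
  Y = 178 − 6·154 + 4·59 − 5·573 = -3375
Y: -2215 − (-3375) = 1160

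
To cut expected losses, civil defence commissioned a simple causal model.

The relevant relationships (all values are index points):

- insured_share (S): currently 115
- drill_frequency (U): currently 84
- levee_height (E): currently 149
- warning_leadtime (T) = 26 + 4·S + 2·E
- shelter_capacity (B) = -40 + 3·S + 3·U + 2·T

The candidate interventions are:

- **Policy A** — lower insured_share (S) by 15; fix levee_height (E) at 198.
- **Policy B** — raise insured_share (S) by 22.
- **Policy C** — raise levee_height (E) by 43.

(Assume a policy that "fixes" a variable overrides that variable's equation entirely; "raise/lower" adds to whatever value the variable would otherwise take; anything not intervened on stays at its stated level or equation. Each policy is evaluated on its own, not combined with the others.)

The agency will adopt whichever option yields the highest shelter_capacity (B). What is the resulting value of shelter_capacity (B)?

2367

Policy A (S − 15, E := 198):
  S = 115 − 15 = 100
  U = 84
  E = 198
  T = 26 + 4·100 + 2·198 = 822
  B = -40 + 3·100 + 3·84 + 2·822 = 2156
Policy B (S + 22):
  S = 115 + 22 = 137
  U = 84
  E = 149
  T = 26 + 4·137 + 2·149 = 872
  B = -40 + 3·137 + 3·84 + 2·872 = 2367
Policy C (E + 43):
  S = 115
  U = 84
  E = 149 + 43 = 192
  T = 26 + 4·115 + 2·192 = 870
  B = -40 + 3·115 + 3·84 + 2·870 = 2297
Comparing — Policy A: B=2156, Policy B: B=2367, Policy C: B=2297. Highest is 2367 (Policy B).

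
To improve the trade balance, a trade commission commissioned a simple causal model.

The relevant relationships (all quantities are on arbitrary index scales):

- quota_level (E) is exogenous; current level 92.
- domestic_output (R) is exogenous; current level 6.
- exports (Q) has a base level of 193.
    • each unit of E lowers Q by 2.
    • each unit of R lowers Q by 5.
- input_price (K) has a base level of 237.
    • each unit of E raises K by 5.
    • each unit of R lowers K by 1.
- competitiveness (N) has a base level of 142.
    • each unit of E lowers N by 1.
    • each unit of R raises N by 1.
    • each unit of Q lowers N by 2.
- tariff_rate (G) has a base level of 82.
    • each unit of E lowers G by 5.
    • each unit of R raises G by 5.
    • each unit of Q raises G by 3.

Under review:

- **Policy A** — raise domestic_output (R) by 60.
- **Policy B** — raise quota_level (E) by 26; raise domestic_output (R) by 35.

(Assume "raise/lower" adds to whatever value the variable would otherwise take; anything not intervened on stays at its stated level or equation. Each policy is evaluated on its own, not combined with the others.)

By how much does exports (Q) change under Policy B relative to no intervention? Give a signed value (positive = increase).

-227

Baseline:
  E = 92
  R = 6
  Q = 193 − 2·92 − 5·6 = -21
Policy B (E + 26, R + 35):
  E = 92 + 26 = 118
  R = 6 + 35 = 41
  Q = 193 − 2·118 − 5·41 = -248
Change in Q: -248 − (-21) = -227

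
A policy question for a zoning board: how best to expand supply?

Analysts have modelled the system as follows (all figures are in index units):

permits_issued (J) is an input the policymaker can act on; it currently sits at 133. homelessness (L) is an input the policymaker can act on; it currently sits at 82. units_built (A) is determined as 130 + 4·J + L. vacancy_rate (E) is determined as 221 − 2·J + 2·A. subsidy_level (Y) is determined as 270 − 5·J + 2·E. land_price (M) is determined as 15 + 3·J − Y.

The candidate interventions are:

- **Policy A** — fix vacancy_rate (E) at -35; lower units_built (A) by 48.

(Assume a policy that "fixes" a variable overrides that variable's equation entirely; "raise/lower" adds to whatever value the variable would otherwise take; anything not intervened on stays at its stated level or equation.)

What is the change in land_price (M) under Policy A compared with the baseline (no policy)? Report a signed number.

2956

Baseline:
  J = 133
  L = 82
  A = 130 + 4·133 + 82 = 744
  E = 221 − 2·133 + 2·744 = 1443
  Y = 270 − 5·133 + 2·1443 = 2491
  M = 15 + 3·133 − 2491 = -2077
Policy A (E := -35, A − 48):
  J = 133
  L = 82
  A = 130 + 4·133 + 82 (−48 from intervention) = 696
  E = -35
  Y = 270 − 5·133 + 2·(-35) = -465
  M = 15 + 3·133 − (-465) = 879
Change in M: 879 − (-2077) = 2956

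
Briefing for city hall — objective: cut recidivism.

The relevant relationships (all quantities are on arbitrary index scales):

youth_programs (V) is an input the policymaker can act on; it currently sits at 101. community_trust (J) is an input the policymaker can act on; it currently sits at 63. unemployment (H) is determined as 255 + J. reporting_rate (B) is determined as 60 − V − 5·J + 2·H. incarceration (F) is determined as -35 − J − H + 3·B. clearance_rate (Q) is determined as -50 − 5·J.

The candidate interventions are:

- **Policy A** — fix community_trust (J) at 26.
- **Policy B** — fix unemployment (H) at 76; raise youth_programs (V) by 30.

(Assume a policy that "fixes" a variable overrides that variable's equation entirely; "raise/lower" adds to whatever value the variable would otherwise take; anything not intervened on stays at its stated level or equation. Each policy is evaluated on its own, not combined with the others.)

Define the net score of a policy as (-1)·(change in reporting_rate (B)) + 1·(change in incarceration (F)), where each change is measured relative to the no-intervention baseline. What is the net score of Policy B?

-786

Baseline:
  V = 101
  J = 63
  H = 255 + 63 = 318
  B = 60 − 101 − 5·63 + 2·318 = 280
  F = -35 − 63 − 318 + 3·280 = 424
Policy B (H := 76, V + 30):
  V = 101 + 30 = 131
  J = 63
  H = 76
  B = 60 − 131 − 5·63 + 2·76 = -234
  F = -35 − 63 − 76 + 3·(-234) = -876
ΔB = -234 − 280 = -514; ΔF = -876 − 424 = -1300
Score = (-1)·(-514) + 1·(-1300) = -786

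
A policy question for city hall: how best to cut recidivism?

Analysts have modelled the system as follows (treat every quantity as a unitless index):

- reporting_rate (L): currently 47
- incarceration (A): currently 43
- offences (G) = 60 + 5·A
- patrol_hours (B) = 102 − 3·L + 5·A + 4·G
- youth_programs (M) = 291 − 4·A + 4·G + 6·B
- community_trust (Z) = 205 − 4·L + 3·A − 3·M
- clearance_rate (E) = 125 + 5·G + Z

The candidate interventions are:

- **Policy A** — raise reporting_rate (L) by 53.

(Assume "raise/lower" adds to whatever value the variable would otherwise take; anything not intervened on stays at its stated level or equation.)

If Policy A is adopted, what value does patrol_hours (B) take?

1117

Policy A (L + 53):
  L = 47 + 53 = 100
  A = 43
  G = 60 + 5·43 = 275
  B = 102 − 3·100 + 5·43 + 4·275 = 1117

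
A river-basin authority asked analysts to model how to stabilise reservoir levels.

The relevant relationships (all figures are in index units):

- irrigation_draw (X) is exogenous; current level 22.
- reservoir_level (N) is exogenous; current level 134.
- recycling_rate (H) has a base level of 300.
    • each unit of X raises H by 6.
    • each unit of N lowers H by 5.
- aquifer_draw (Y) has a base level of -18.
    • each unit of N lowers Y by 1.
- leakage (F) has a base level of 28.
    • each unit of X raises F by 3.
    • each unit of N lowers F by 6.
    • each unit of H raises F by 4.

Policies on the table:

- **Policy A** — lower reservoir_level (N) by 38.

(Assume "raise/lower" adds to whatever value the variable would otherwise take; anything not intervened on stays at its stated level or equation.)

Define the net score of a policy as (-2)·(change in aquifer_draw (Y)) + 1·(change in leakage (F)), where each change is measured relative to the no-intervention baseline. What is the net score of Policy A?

912

Baseline:
  X = 22
  N = 134
  H = 300 + 6·22 − 5·134 = -238
  Y = -18 − 134 = -152
  F = 28 + 3·22 − 6·134 + 4·(-238) = -1662
Policy A (N − 38):
  X = 22
  N = 134 − 38 = 96
  H = 300 + 6·22 − 5·96 = -48
  Y = -18 − 96 = -114
  F = 28 + 3·22 − 6·96 + 4·(-48) = -674
ΔY = -114 − (-152) = 38; ΔF = -674 − (-1662) = 988
Score = (-2)·38 + 1·988 = 912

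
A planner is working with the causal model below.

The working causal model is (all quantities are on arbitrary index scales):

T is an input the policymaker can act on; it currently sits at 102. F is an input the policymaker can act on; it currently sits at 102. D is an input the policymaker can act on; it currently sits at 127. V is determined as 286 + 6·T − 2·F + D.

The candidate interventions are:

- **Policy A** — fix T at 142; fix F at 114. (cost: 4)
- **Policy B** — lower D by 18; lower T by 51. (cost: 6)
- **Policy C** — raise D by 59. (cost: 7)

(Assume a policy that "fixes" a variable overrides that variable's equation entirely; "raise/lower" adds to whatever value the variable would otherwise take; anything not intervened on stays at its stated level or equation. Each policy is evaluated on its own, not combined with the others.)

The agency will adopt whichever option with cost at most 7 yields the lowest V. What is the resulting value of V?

497

Policy A (T := 142, F := 114):
  T = 142
  F = 114
  D = 127
  V = 286 + 6·142 − 2·114 + 127 = 1037
Policy B (D − 18, T − 51):
  T = 102 − 51 = 51
  F = 102
  D = 127 − 18 = 109
  V = 286 + 6·51 − 2·102 + 109 = 497
Policy C (D + 59):
  T = 102
  F = 102
  D = 127 + 59 = 186
  V = 286 + 6·102 − 2·102 + 186 = 880
Comparing — Policy A: V=1037, Policy B: V=497, Policy C: V=880. Lowest is 497 (Policy B).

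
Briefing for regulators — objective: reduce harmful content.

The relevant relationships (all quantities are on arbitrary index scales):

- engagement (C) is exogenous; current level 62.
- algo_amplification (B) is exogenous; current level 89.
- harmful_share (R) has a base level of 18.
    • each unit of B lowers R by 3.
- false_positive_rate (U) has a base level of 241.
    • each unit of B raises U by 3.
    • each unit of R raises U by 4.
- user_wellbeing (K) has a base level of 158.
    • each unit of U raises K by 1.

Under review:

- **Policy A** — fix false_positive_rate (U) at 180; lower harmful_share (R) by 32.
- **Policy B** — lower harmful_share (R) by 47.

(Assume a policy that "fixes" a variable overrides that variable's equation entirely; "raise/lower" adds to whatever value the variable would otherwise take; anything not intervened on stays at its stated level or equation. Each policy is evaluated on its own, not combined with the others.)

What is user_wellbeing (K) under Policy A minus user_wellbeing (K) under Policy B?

Policy A (U := 180, R − 32):
  B = 89
  R = 18 − 3·89 (−32 from intervention) = -281
  U = 180
  K = 158 + 180 = 338
Policy B (R − 47):
  B = 89
  R = 18 − 3·89 (−47 from intervention) = -296
  U = 241 + 3·89 + 4·(-296) = -676
  K = 158 + (-676) = -518
K: 338 − (-518) = 856

856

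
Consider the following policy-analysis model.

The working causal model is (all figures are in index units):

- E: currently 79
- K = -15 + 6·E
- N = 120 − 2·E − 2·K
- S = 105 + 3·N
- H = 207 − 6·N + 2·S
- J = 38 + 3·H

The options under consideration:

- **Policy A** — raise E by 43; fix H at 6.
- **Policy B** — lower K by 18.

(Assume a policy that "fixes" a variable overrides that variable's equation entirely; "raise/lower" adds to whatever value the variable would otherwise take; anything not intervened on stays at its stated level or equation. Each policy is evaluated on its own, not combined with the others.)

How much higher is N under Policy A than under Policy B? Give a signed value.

-638

Policy A (E + 43, H := 6):
  E = 79 + 43 = 122
  K = -15 + 6·122 = 717
  N = 120 − 2·122 − 2·717 = -1558
Policy B (K − 18):
  E = 79
  K = -15 + 6·79 (−18 from intervention) = 441
  N = 120 − 2·79 − 2·441 = -920
N: -1558 − (-920) = -638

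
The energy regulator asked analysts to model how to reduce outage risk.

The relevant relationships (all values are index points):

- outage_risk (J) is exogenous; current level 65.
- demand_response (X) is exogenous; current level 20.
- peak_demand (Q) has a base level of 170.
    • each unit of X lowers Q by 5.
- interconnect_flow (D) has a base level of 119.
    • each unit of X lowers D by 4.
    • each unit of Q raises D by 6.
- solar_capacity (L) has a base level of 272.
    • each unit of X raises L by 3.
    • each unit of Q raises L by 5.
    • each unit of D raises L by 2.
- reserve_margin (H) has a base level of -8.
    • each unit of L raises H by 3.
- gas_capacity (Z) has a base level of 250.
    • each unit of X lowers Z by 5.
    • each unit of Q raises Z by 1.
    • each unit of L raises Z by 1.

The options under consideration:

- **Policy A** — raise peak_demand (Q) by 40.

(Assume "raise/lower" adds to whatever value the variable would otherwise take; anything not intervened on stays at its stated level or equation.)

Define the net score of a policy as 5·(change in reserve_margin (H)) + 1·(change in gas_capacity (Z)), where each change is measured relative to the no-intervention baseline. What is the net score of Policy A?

10920

Baseline:
  X = 20
  Q = 170 − 5·20 = 70
  D = 119 − 4·20 + 6·70 = 459
  L = 272 + 3·20 + 5·70 + 2·459 = 1600
  H = -8 + 3·1600 = 4792
  Z = 250 − 5·20 + 70 + 1600 = 1820
Policy A (Q + 40):
  X = 20
  Q = 170 − 5·20 (+40 from intervention) = 110
  D = 119 − 4·20 + 6·110 = 699
  L = 272 + 3·20 + 5·110 + 2·699 = 2280
  H = -8 + 3·2280 = 6832
  Z = 250 − 5·20 + 110 + 2280 = 2540
ΔH = 6832 − 4792 = 2040; ΔZ = 2540 − 1820 = 720
Score = 5·2040 + 1·720 = 10920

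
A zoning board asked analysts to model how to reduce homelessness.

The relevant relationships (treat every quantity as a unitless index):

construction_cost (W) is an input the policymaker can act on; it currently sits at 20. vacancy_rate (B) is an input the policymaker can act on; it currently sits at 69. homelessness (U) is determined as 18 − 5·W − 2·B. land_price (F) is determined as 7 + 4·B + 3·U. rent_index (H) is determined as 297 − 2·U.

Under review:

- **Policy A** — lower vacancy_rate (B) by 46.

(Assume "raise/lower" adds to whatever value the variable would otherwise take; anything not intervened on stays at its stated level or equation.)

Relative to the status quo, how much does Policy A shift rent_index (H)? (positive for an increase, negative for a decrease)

-184

Baseline:
  W = 20
  B = 69
  U = 18 − 5·20 − 2·69 = -220
  H = 297 − 2·(-220) = 737
Policy A (B − 46):
  W = 20
  B = 69 − 46 = 23
  U = 18 − 5·20 − 2·23 = -128
  H = 297 − 2·(-128) = 553
Change in H: 553 − 737 = -184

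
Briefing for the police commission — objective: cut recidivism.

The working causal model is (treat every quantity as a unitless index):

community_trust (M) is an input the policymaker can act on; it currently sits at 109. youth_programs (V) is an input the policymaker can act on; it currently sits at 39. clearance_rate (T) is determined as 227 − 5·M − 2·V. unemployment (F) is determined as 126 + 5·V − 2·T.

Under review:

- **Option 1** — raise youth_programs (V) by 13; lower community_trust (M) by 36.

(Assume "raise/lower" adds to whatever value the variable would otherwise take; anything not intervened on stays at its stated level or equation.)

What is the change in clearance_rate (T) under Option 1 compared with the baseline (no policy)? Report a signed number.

154

Baseline:
  M = 109
  V = 39
  T = 227 − 5·109 − 2·39 = -396
Option 1 (V + 13, M − 36):
  M = 109 − 36 = 73
  V = 39 + 13 = 52
  T = 227 − 5·73 − 2·52 = -242
Change in T: -242 − (-396) = 154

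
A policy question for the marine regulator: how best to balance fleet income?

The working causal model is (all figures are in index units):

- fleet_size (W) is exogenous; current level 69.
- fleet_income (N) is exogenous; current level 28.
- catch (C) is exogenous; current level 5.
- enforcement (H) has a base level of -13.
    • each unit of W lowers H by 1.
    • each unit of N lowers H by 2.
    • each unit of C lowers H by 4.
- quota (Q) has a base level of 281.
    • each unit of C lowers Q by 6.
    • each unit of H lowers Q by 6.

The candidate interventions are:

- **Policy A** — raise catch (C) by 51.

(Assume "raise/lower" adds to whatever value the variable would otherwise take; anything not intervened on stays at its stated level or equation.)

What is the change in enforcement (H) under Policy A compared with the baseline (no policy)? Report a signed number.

-204

Baseline:
  W = 69
  N = 28
  C = 5
  H = -13 − 69 − 2·28 − 4·5 = -158
Policy A (C + 51):
  W = 69
  N = 28
  C = 5 + 51 = 56
  H = -13 − 69 − 2·28 − 4·56 = -362
Change in H: -362 − (-158) = -204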